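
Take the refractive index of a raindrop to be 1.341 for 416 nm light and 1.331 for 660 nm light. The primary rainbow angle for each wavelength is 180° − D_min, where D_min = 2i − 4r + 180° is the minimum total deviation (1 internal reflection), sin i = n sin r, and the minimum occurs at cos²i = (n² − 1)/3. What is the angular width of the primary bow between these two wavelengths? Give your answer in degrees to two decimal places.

1.44°

At 416 nm (n = 1.341): cos²i = 0.26609 → i = 58.946°, r = 39.705°, D_min = 139.071°, rainbow angle = 40.929°.
At 660 nm (n = 1.331): cos²i = 0.25719 → i = 59.527°, r = 40.356°, D_min = 137.630°, rainbow angle = 42.370°.
Angular width = |40.929° − 42.370°| = 1.441°.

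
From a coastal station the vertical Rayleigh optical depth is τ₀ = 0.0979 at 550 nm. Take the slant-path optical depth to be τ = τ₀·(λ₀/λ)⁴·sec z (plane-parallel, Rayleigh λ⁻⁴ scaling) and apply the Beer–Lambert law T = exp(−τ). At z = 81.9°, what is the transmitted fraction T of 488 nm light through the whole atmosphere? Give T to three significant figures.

sec 81.9° = 7.0972.
τ = 0.0979 × (550/488)⁴ × 7.0972 = 0.0979 × 1.6135 × 7.0972 = 1.1211.
T = exp(−1.1211) = 0.3259.

0.326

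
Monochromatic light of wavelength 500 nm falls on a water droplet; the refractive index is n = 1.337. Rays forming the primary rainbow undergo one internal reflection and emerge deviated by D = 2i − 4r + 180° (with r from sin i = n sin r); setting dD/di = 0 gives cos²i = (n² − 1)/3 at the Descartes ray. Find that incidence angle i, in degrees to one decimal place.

59.2°

cos²i = (1.337² − 1)/3 = (1.78757 − 1)/3 = 0.26252.
cos i = 0.51237, so i = 59.178°.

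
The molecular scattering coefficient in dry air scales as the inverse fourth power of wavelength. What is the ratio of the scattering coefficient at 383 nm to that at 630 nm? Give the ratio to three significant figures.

7.32

Rayleigh scattering ∝ λ⁻⁴, so the ratio of coefficients is the inverse fourth power of the wavelength ratio.
σ(383)/σ(630) = (630/383)⁴ = (1.6449)⁴ = 7.321.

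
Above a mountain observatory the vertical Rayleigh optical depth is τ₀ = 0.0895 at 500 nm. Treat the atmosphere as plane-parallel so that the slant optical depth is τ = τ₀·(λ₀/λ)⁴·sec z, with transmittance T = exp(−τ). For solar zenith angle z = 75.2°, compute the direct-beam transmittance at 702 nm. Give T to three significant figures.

0.914

sec 75.2° = 3.9147.
τ = 0.0895 × (500/702)⁴ × 3.9147 = 0.0895 × 0.2574 × 3.9147 = 0.0902.
T = exp(−0.0902) = 0.9138.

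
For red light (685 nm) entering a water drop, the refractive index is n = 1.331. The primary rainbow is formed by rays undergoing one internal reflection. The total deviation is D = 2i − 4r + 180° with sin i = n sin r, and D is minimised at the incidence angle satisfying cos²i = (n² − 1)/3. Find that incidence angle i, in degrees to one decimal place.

59.5°

cos²i = (1.331² − 1)/3 = (1.77156 − 1)/3 = 0.25719.
cos i = 0.50714, so i = 59.527°.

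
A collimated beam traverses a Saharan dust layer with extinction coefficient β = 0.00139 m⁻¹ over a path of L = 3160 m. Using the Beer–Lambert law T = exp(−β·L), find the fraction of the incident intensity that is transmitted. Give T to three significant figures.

0.0124

τ = β·L = 0.00139 × 3160 = 4.3924.
T = exp(−4.3924) = 0.0124.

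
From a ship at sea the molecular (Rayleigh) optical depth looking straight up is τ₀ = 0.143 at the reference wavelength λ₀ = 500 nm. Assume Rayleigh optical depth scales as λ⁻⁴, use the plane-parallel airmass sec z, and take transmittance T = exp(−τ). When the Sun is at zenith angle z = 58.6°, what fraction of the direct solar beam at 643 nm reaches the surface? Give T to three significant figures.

0.905

sec 58.6° = 1.9194.
τ = 0.143 × (500/643)⁴ × 1.9194 = 0.143 × 0.3656 × 1.9194 = 0.1004.
T = exp(−0.1004) = 0.9045.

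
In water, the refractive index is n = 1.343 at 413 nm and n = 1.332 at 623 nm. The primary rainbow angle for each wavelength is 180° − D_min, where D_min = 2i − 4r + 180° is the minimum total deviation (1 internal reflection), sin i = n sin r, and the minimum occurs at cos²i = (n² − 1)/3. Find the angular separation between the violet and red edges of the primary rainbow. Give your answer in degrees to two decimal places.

1.58°

At 413 nm (n = 1.343): cos²i = 0.26788 → i = 58.830°, r = 39.577°, D_min = 139.354°, rainbow angle = 40.646°.
At 623 nm (n = 1.332): cos²i = 0.25807 → i = 59.469°, r = 40.290°, D_min = 137.776°, rainbow angle = 42.224°.
Angular width = |40.646° − 42.224°| = 1.578°.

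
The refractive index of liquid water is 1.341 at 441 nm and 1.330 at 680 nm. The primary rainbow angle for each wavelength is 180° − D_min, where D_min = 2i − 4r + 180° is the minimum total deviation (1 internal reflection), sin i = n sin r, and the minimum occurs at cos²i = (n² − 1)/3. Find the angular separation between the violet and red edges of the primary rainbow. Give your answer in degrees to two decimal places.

At 441 nm (n = 1.341): cos²i = 0.26609 → i = 58.946°, r = 39.705°, D_min = 139.071°, rainbow angle = 40.929°.
At 680 nm (n = 1.330): cos²i = 0.25630 → i = 59.585°, r = 40.422°, D_min = 137.484°, rainbow angle = 42.516°.
Angular width = |40.929° − 42.516°| = 1.588°.

1.59°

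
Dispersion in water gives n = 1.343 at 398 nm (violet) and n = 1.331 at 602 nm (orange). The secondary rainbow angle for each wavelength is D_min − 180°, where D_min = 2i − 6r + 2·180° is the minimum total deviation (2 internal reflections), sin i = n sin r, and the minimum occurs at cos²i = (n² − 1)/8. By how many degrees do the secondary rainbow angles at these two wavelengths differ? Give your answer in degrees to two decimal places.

3.11°

At 398 nm (n = 1.343): cos²i = 0.10046 → i = 71.522°, r = 44.928°, D_min = 233.478°, rainbow angle = 53.478°.
At 602 nm (n = 1.331): cos²i = 0.09645 → i = 71.907°, r = 45.575°, D_min = 230.365°, rainbow angle = 50.365°.
Angular width = |53.478° − 50.365°| = 3.113°.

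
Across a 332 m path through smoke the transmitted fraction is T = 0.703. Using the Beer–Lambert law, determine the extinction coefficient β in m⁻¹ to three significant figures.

Beer–Lambert: T = exp(−βL) ⇒ β = −ln(T)/L = −ln(0.703)/332 = 0.3524/332 = 0.001061 m⁻¹.

0.00106 m⁻¹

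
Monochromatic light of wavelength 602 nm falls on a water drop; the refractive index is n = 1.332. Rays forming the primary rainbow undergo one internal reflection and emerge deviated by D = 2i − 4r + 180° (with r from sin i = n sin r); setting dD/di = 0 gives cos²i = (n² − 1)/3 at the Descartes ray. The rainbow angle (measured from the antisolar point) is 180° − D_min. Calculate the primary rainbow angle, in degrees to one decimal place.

cos²i = (1.77422 − 1)/3 = 0.25807; i = arccos(0.50801) = 59.469°.
sin r = sin 59.469°/1.332 = 0.64666; r = 40.290°.
D_min = 2·59.469° − 4·40.290° + 180° = 137.776°.
Rainbow angle = 180° − D_min = 42.224°.

42.2°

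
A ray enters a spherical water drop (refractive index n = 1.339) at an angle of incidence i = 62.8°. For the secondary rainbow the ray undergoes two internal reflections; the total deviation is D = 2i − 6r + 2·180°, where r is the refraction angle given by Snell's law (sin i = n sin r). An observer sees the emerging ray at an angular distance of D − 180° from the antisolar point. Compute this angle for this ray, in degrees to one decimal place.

55.9°

sin r = sin 62.8° / 1.339 = 0.8894/1.339 = 0.6642; r = 41.62°.
D = 2·62.8° − 6·41.62° + 2·180° = 125.60° − 249.74° + 360° = 235.86°.
Angle from antisolar point = D − 180° = 55.86°.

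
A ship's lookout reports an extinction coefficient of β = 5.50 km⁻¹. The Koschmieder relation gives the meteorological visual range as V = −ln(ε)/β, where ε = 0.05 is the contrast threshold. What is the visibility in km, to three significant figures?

0.545 km

V = −ln(0.05) / 5.50 = 2.996 / 5.50 = 0.5447 km.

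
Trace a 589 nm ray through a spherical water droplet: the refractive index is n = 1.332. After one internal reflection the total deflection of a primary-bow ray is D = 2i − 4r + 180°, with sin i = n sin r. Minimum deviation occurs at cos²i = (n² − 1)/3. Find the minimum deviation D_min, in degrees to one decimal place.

cos²i = (1.77422 − 1)/3 = 0.25807; i = arccos(0.50801) = 59.469°.
sin r = sin 59.469°/1.332 = 0.64666; r = 40.290°.
D_min = 2·59.469° − 4·40.290° + 180° = 137.776°.

137.8°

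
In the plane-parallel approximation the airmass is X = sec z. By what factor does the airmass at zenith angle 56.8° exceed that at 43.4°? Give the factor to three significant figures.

1.33

X(56.8°)/X(43.4°) = sec 56.8° / sec 43.4° = cos 43.4° / cos 56.8° = 0.7266/0.5476 = 1.3269.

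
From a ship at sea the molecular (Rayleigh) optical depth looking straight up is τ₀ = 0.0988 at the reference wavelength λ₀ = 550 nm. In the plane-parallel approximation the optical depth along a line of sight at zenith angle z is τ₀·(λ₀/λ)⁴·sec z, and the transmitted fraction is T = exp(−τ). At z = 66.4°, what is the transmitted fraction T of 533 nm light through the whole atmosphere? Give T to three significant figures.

0.756

sec 66.4° = 2.4978.
τ = 0.0988 × (550/533)⁴ × 2.4978 = 0.0988 × 1.1338 × 2.4978 = 0.2798.
T = exp(−0.2798) = 0.7559.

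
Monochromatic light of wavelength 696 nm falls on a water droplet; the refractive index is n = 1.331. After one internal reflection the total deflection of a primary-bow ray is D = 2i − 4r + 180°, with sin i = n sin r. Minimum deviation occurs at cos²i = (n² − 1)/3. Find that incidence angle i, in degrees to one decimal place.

59.5°

cos²i = (1.331² − 1)/3 = (1.77156 − 1)/3 = 0.25719.
cos i = 0.50714, so i = 59.527°.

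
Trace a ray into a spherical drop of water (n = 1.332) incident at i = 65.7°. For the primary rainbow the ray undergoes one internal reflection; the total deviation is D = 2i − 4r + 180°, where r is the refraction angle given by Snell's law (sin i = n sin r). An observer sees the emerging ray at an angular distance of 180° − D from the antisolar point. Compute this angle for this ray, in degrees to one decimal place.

41.3°

sin r = sin 65.7° / 1.332 = 0.9114/1.332 = 0.6842; r = 43.18°.
D = 2·65.7° − 4·43.18° + 180° = 131.40° − 172.70° + 180° = 138.70°.
Angle from antisolar point = 180° − D = 41.30°.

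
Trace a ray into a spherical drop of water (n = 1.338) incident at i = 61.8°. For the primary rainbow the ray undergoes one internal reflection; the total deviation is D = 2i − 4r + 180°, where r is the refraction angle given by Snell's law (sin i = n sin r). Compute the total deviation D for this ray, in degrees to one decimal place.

sin r = sin 61.8° / 1.338 = 0.8813/1.338 = 0.6587; r = 41.20°.
D = 2·61.8° − 4·41.20° + 180° = 123.60° − 164.79° + 180° = 138.81°.

138.8°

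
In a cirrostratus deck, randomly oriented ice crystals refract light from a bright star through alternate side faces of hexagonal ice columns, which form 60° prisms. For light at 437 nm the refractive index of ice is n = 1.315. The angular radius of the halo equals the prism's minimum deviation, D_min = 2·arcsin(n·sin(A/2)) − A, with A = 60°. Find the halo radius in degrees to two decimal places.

n·sin(A/2) = 1.315 × sin 30° = 1.315 × 0.5000 = 0.6575.
D_min = 2·arcsin(0.6575) − 60° = 2 × 41.109° − 60° = 22.219°.

22.22°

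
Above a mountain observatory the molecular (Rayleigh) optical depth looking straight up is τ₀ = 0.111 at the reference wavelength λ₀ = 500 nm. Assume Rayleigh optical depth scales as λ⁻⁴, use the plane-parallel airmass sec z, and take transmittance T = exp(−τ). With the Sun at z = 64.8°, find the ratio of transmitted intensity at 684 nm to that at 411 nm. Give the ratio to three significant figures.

1.64

Airmass: sec 64.8° = 2.3486.
τ(684 nm) = 0.111 × (500/684)⁴ × 2.3486 = 0.111 × 0.2855 × 2.3486 = 0.0744.
τ(411 nm) = 0.111 × (500/411)⁴ × 2.3486 = 0.111 × 2.1903 × 2.3486 = 0.5710.
T(684)/T(411) = exp(τ_B − τ_A) = exp(0.4966) = 1.6431.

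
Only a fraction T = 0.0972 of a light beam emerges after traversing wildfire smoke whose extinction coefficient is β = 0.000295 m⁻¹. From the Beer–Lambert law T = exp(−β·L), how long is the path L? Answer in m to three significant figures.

7900 m

Beer–Lambert: T = exp(−βL) ⇒ L = −ln(T)/β = −ln(0.0972)/0.000295 = 2.3310/0.000295 = 7902 m.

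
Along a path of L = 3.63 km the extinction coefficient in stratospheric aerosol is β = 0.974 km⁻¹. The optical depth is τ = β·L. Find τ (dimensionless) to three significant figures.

τ = β·L = 0.974 × 3.63 = 3.5356.

3.54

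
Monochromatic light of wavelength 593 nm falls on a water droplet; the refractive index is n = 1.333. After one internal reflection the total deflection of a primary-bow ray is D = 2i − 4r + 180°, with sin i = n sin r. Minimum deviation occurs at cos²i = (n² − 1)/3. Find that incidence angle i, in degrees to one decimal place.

59.4°

cos²i = (1.333² − 1)/3 = (1.77689 − 1)/3 = 0.25896.
cos i = 0.50888, so i = 59.410°.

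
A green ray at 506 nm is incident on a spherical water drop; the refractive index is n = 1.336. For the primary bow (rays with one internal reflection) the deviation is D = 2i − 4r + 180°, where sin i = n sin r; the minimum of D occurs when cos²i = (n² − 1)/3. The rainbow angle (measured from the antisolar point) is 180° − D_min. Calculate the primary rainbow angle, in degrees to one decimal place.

cos²i = (1.78490 − 1)/3 = 0.26163; i = arccos(0.51150) = 59.236°.
sin r = sin 59.236°/1.336 = 0.64318; r = 40.029°.
D_min = 2·59.236° − 4·40.029° + 180° = 138.356°.
Rainbow angle = 180° − D_min = 41.644°.

41.6°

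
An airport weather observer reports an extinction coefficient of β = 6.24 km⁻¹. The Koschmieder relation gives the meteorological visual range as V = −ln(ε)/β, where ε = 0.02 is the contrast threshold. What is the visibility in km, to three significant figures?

V = −ln(0.02) / 6.24 = 3.912 / 6.24 = 0.6269 km.

0.627 km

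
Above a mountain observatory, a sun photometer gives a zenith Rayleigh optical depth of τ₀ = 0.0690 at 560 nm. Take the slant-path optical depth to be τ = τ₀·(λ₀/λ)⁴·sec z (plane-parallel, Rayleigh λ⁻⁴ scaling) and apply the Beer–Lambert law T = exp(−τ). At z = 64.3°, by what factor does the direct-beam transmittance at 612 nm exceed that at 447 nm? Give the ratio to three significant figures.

Airmass: sec 64.3° = 2.3060.
τ(612 nm) = 0.0690 × (560/612)⁴ × 2.3060 = 0.0690 × 0.7010 × 2.3060 = 0.1115.
τ(447 nm) = 0.0690 × (560/447)⁴ × 2.3060 = 0.0690 × 2.4633 × 2.3060 = 0.3919.
T(612)/T(447) = exp(τ_B − τ_A) = exp(0.2804) = 1.3237.

1.32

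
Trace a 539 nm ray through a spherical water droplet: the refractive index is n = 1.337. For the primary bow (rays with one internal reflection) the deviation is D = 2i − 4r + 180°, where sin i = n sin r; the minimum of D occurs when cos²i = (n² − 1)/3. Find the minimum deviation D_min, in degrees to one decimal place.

138.5°

cos²i = (1.78757 − 1)/3 = 0.26252; i = arccos(0.51237) = 59.178°.
sin r = sin 59.178°/1.337 = 0.64231; r = 39.964°.
D_min = 2·59.178° − 4·39.964° + 180° = 138.500°.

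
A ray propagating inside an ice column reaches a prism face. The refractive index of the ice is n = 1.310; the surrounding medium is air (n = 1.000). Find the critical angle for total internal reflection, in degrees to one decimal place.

sin θ_c = n_air / n = 1.000 / 1.310 = 0.7634.
θ_c = arcsin(0.7634) = 49.76°.

49.8°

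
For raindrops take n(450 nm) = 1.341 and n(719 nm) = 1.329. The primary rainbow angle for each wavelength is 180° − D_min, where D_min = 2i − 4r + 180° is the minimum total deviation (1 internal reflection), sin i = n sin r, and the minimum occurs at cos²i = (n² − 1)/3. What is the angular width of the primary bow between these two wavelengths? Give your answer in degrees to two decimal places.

At 450 nm (n = 1.341): cos²i = 0.26609 → i = 58.946°, r = 39.705°, D_min = 139.071°, rainbow angle = 40.929°.
At 719 nm (n = 1.329): cos²i = 0.25541 → i = 59.643°, r = 40.487°, D_min = 137.337°, rainbow angle = 42.663°.
Angular width = |40.929° − 42.663°| = 1.735°.

1.73°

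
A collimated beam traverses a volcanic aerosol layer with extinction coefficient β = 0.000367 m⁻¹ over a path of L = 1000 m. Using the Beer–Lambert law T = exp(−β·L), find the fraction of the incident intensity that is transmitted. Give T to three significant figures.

0.693

τ = β·L = 0.000367 × 1000 = 0.3670.
T = exp(−0.3670) = 0.6928.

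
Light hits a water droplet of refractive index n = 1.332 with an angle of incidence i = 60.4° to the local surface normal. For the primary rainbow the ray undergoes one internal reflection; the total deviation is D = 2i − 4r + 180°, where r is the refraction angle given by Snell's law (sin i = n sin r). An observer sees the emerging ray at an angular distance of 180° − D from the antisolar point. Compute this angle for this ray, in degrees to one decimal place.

42.2°

sin r = sin 60.4° / 1.332 = 0.8695/1.332 = 0.6528; r = 40.75°.
D = 2·60.4° − 4·40.75° + 180° = 120.80° − 163.00° + 180° = 137.80°.
Angle from antisolar point = 180° − D = 42.20°.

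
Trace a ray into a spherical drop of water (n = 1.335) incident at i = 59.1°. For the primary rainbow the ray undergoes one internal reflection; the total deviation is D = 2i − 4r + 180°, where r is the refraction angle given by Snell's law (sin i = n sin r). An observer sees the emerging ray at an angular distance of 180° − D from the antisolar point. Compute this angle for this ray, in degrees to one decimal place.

sin r = sin 59.1° / 1.335 = 0.8581/1.335 = 0.6427; r = 40.00°.
D = 2·59.1° − 4·40.00° + 180° = 118.20° − 159.99° + 180° = 138.21°.
Angle from antisolar point = 180° − D = 41.79°.

41.8°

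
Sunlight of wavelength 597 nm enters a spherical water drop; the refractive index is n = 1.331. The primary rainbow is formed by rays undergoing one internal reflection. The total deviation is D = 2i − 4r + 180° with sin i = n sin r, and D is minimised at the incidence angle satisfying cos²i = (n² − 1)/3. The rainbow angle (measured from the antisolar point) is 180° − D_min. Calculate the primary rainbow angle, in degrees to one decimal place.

cos²i = (1.77156 − 1)/3 = 0.25719; i = arccos(0.50714) = 59.527°.
sin r = sin 59.527°/1.331 = 0.64753; r = 40.356°.
D_min = 2·59.527° − 4·40.356° + 180° = 137.630°.
Rainbow angle = 180° − D_min = 42.370°.

42.4°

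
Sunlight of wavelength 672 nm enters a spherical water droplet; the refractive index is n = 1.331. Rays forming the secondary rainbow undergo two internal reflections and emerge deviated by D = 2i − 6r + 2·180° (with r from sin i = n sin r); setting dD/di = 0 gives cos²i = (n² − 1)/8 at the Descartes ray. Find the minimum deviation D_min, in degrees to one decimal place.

230.4°

cos²i = (1.77156 − 1)/8 = 0.09645; i = arccos(0.31056) = 71.907°.
sin r = sin 71.907°/1.331 = 0.71417; r = 45.575°.
D_min = 2·71.907° − 6·45.575° + 360° = 230.365°.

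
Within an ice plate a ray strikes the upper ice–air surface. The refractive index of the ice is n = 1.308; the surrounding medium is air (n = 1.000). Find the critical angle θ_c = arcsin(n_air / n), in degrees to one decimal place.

49.9°

sin θ_c = n_air / n = 1.000 / 1.308 = 0.7645.
θ_c = arcsin(0.7645) = 49.86°.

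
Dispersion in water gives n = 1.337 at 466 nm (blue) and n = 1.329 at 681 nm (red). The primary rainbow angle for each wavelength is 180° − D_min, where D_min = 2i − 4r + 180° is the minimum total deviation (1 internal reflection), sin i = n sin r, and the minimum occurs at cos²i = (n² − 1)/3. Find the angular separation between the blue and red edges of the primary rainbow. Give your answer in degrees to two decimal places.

1.16°

At 466 nm (n = 1.337): cos²i = 0.26252 → i = 59.178°, r = 39.964°, D_min = 138.500°, rainbow angle = 41.500°.
At 681 nm (n = 1.329): cos²i = 0.25541 → i = 59.643°, r = 40.487°, D_min = 137.337°, rainbow angle = 42.663°.
Angular width = |41.500° − 42.663°| = 1.163°.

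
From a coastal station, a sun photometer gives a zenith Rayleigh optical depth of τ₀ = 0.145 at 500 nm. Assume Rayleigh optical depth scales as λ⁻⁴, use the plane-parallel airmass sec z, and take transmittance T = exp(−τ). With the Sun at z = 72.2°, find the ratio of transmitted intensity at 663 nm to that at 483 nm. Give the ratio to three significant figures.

1.48

Airmass: sec 72.2° = 3.2712.
τ(663 nm) = 0.145 × (500/663)⁴ × 3.2712 = 0.145 × 0.3235 × 3.2712 = 0.1534.
τ(483 nm) = 0.145 × (500/483)⁴ × 3.2712 = 0.145 × 1.1484 × 3.2712 = 0.5447.
T(663)/T(483) = exp(τ_B − τ_A) = exp(0.3913) = 1.4789.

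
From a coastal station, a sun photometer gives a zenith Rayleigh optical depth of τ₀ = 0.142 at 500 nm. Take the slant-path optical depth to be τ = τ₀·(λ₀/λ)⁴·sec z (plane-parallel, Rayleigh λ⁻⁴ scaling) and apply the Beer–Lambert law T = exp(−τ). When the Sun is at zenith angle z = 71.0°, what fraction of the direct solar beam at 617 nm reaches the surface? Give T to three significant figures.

sec 71.0° = 3.0716.
τ = 0.142 × (500/617)⁴ × 3.0716 = 0.142 × 0.4313 × 3.0716 = 0.1881.
T = exp(−0.1881) = 0.8285.

0.829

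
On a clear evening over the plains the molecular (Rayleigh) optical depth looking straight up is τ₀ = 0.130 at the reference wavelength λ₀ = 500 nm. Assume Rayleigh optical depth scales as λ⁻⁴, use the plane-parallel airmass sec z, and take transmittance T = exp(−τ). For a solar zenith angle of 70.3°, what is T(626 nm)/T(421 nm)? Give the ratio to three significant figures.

1.84

Airmass: sec 70.3° = 2.9665.
τ(626 nm) = 0.130 × (500/626)⁴ × 2.9665 = 0.130 × 0.4070 × 2.9665 = 0.1570.
τ(421 nm) = 0.130 × (500/421)⁴ × 2.9665 = 0.130 × 1.9895 × 2.9665 = 0.7673.
T(626)/T(421) = exp(τ_B − τ_A) = exp(0.6103) = 1.8410.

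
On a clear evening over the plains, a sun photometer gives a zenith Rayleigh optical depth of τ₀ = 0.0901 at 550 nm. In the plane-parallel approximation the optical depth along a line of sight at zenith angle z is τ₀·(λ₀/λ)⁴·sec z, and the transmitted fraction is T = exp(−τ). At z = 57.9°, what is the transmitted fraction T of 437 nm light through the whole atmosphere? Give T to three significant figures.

0.653

sec 57.9° = 1.8818.
τ = 0.0901 × (550/437)⁴ × 1.8818 = 0.0901 × 2.5091 × 1.8818 = 0.4254.
T = exp(−0.4254) = 0.6535.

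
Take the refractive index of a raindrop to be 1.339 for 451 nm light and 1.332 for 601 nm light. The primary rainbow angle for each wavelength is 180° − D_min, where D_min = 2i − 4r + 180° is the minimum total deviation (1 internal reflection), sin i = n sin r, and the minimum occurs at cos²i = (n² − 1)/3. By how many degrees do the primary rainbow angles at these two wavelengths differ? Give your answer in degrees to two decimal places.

At 451 nm (n = 1.339): cos²i = 0.26431 → i = 59.062°, r = 39.834°, D_min = 138.786°, rainbow angle = 41.214°.
At 601 nm (n = 1.332): cos²i = 0.25807 → i = 59.469°, r = 40.290°, D_min = 137.776°, rainbow angle = 42.224°.
Angular width = |41.214° − 42.224°| = 1.010°.

1.01°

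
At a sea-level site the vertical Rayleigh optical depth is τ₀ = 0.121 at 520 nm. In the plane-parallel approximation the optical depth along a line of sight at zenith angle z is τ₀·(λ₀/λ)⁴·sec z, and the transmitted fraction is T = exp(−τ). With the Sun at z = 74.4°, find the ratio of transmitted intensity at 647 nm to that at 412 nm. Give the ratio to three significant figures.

2.60

Airmass: sec 74.4° = 3.7186.
τ(647 nm) = 0.121 × (520/647)⁴ × 3.7186 = 0.121 × 0.4172 × 3.7186 = 0.1877.
τ(412 nm) = 0.121 × (520/412)⁴ × 3.7186 = 0.121 × 2.5376 × 3.7186 = 1.1418.
T(647)/T(412) = exp(τ_B − τ_A) = exp(0.9541) = 2.5962.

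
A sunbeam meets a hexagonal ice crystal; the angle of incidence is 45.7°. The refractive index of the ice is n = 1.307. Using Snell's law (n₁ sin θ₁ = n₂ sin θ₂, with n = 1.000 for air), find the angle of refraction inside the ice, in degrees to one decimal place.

Snell: sin θ_r = sin θ_i / n = sin 45.7° / 1.307 = 0.7157 / 1.307 = 0.5476.
θ_r = arcsin(0.5476) = 33.20°.

33.2°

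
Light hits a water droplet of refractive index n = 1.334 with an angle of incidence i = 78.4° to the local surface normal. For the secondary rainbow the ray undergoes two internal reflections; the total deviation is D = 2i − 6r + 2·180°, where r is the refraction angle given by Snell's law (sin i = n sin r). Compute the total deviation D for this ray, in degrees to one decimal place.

sin r = sin 78.4° / 1.334 = 0.9796/1.334 = 0.7343; r = 47.25°.
D = 2·78.4° − 6·47.25° + 2·180° = 156.80° − 283.50° + 360° = 233.30°.

233.3°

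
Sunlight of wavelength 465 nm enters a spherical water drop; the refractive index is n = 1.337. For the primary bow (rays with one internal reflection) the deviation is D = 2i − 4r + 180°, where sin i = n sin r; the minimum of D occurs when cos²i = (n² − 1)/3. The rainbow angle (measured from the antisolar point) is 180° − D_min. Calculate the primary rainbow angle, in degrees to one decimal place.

41.5°

cos²i = (1.78757 − 1)/3 = 0.26252; i = arccos(0.51237) = 59.178°.
sin r = sin 59.178°/1.337 = 0.64231; r = 39.964°.
D_min = 2·59.178° − 4·39.964° + 180° = 138.500°.
Rainbow angle = 180° − D_min = 41.500°.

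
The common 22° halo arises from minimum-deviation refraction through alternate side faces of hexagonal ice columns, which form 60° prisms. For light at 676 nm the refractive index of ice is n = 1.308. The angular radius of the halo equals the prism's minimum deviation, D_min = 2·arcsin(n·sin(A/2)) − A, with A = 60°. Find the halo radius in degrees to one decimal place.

n·sin(A/2) = 1.308 × sin 30° = 1.308 × 0.5000 = 0.6540.
D_min = 2·arcsin(0.6540) − 60° = 2 × 40.844° − 60° = 21.688°.

21.7°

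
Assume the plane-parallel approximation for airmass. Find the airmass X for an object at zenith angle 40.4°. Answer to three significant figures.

X = sec z = 1/cos 40.4° = 1/0.7615 = 1.3131.

1.31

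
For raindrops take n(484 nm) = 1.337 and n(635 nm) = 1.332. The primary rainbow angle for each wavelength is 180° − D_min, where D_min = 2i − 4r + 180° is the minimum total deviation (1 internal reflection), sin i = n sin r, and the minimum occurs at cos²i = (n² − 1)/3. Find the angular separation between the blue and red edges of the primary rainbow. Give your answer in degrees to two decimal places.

0.72°

At 484 nm (n = 1.337): cos²i = 0.26252 → i = 59.178°, r = 39.964°, D_min = 138.500°, rainbow angle = 41.500°.
At 635 nm (n = 1.332): cos²i = 0.25807 → i = 59.469°, r = 40.290°, D_min = 137.776°, rainbow angle = 42.224°.
Angular width = |41.500° − 42.224°| = 0.724°.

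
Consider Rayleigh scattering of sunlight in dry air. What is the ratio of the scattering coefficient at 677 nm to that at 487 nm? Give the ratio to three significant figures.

Rayleigh scattering ∝ λ⁻⁴, so the ratio of coefficients is the inverse fourth power of the wavelength ratio.
σ(677)/σ(487) = (487/677)⁴ = (0.7194)⁴ = 0.2678.

0.268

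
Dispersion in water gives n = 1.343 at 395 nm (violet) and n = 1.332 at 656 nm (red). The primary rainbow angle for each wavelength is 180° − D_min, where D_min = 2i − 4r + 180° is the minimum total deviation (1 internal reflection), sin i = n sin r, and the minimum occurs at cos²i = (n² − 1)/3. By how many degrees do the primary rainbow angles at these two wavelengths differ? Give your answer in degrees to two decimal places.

1.58°

At 395 nm (n = 1.343): cos²i = 0.26788 → i = 58.830°, r = 39.577°, D_min = 139.354°, rainbow angle = 40.646°.
At 656 nm (n = 1.332): cos²i = 0.25807 → i = 59.469°, r = 40.290°, D_min = 137.776°, rainbow angle = 42.224°.
Angular width = |40.646° − 42.224°| = 1.578°.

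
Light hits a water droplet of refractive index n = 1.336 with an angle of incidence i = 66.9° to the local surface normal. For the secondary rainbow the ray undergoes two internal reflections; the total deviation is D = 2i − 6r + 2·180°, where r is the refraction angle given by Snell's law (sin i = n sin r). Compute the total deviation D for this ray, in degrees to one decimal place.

232.7°

sin r = sin 66.9° / 1.336 = 0.9198/1.336 = 0.6885; r = 43.51°.
D = 2·66.9° − 6·43.51° + 2·180° = 133.80° − 261.06° + 360° = 232.74°.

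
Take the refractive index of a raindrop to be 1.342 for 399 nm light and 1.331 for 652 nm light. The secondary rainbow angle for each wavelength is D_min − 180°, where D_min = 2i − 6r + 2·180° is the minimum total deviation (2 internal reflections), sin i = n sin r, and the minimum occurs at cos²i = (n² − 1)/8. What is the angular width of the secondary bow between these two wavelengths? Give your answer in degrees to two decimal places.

At 399 nm (n = 1.342): cos²i = 0.10012 → i = 71.554°, r = 44.981°, D_min = 233.222°, rainbow angle = 53.222°.
At 652 nm (n = 1.331): cos²i = 0.09645 → i = 71.907°, r = 45.575°, D_min = 230.365°, rainbow angle = 50.365°.
Angular width = |53.222° − 50.365°| = 2.857°.

2.86°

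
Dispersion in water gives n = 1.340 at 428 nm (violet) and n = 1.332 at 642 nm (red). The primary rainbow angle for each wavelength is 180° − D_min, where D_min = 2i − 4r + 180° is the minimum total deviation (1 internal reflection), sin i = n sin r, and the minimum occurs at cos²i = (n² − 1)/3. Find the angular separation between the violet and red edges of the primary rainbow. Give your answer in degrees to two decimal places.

At 428 nm (n = 1.340): cos²i = 0.26520 → i = 59.004°, r = 39.770°, D_min = 138.929°, rainbow angle = 41.071°.
At 642 nm (n = 1.332): cos²i = 0.25807 → i = 59.469°, r = 40.290°, D_min = 137.776°, rainbow angle = 42.224°.
Angular width = |41.071° − 42.224°| = 1.153°.

1.15°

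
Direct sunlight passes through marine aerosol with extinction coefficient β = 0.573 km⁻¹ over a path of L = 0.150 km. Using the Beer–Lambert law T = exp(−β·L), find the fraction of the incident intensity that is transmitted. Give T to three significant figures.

0.918

τ = β·L = 0.573 × 0.150 = 0.0859.
T = exp(−0.0859) = 0.9176.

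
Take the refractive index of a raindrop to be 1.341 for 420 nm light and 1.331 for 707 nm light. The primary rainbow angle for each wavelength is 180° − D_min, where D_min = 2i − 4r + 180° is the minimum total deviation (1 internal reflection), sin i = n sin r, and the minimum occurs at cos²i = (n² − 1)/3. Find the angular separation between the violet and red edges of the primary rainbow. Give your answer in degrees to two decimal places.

1.44°

At 420 nm (n = 1.341): cos²i = 0.26609 → i = 58.946°, r = 39.705°, D_min = 139.071°, rainbow angle = 40.929°.
At 707 nm (n = 1.331): cos²i = 0.25719 → i = 59.527°, r = 40.356°, D_min = 137.630°, rainbow angle = 42.370°.
Angular width = |40.929° − 42.370°| = 1.441°.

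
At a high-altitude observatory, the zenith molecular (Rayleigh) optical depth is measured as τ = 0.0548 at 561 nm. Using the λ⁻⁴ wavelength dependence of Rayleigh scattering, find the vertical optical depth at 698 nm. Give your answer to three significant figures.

τ(698 nm) = τ(561 nm) × (561/698)⁴ = 0.0548 × (0.8037)⁴ = 0.0548 × 0.4173 = 0.0229.

0.0229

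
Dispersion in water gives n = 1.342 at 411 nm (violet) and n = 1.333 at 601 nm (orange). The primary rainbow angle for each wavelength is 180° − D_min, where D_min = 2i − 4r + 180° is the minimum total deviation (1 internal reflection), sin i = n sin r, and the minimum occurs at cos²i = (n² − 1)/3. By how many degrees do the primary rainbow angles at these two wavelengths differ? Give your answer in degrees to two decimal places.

1.29°

At 411 nm (n = 1.342): cos²i = 0.26699 → i = 58.888°, r = 39.641°, D_min = 139.213°, rainbow angle = 40.787°.
At 601 nm (n = 1.333): cos²i = 0.25896 → i = 59.410°, r = 40.225°, D_min = 137.922°, rainbow angle = 42.078°.
Angular width = |40.787° − 42.078°| = 1.291°.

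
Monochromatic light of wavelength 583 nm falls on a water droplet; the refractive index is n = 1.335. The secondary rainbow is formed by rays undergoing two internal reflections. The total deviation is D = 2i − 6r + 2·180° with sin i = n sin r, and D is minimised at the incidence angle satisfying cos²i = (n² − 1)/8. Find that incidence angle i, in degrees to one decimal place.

71.8°

cos²i = (1.335² − 1)/8 = (1.78222 − 1)/8 = 0.09778.
cos i = 0.31269, so i = 71.778°.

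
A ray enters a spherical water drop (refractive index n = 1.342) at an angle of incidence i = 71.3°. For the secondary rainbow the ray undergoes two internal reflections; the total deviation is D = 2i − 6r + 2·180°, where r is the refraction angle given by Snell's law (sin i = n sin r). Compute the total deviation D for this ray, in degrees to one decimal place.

233.2°

sin r = sin 71.3° / 1.342 = 0.9472/1.342 = 0.7058; r = 44.90°.
D = 2·71.3° − 6·44.90° + 2·180° = 142.60° − 269.37° + 360° = 233.23°.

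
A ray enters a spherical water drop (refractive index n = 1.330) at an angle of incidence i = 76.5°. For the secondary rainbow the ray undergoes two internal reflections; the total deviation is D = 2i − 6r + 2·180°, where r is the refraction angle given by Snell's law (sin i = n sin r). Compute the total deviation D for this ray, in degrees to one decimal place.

sin r = sin 76.5° / 1.330 = 0.9724/1.330 = 0.7311; r = 46.98°.
D = 2·76.5° − 6·46.98° + 2·180° = 153.00° − 281.87° + 360° = 231.13°.

231.1°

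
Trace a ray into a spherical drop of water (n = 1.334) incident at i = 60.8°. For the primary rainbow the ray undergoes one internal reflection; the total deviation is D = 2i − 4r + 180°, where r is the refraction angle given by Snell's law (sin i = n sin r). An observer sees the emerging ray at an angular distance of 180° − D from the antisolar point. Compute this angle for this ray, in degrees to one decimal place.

41.9°

sin r = sin 60.8° / 1.334 = 0.8729/1.334 = 0.6544; r = 40.87°.
D = 2·60.8° − 4·40.87° + 180° = 121.60° − 163.49° + 180° = 138.11°.
Angle from antisolar point = 180° − D = 41.89°.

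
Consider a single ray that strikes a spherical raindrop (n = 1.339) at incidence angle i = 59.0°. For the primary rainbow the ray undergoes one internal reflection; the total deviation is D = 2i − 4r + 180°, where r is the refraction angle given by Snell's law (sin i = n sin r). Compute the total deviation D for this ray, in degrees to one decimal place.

138.8°

sin r = sin 59.0° / 1.339 = 0.8572/1.339 = 0.6402; r = 39.80°.
D = 2·59.0° − 4·39.80° + 180° = 118.00° − 159.21° + 180° = 138.79°.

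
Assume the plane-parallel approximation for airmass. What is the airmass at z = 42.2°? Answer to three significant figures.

1.35

X = sec z = 1/cos 42.2° = 1/0.7408 = 1.3499.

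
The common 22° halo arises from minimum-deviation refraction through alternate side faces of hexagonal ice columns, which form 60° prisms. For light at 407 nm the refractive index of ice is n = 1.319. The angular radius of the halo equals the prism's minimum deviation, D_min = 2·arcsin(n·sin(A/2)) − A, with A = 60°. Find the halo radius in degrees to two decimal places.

n·sin(A/2) = 1.319 × sin 30° = 1.319 × 0.5000 = 0.6595.
D_min = 2·arcsin(0.6595) − 60° = 2 × 41.262° − 60° = 22.524°.

22.52°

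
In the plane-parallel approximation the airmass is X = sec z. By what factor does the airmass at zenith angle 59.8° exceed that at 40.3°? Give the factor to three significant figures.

X(59.8°)/X(40.3°) = sec 59.8° / sec 40.3° = cos 40.3° / cos 59.8° = 0.7627/0.5030 = 1.5162.

1.52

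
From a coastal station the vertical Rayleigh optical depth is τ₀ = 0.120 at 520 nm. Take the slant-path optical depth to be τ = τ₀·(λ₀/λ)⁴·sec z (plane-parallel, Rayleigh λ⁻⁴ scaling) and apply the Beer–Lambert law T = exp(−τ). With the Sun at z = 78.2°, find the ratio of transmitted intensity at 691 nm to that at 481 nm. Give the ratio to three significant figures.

Airmass: sec 78.2° = 4.8901.
τ(691 nm) = 0.120 × (520/691)⁴ × 4.8901 = 0.120 × 0.3207 × 4.8901 = 0.1882.
τ(481 nm) = 0.120 × (520/481)⁴ × 4.8901 = 0.120 × 1.3659 × 4.8901 = 0.8015.
T(691)/T(481) = exp(τ_B − τ_A) = exp(0.6134) = 1.8466.

1.85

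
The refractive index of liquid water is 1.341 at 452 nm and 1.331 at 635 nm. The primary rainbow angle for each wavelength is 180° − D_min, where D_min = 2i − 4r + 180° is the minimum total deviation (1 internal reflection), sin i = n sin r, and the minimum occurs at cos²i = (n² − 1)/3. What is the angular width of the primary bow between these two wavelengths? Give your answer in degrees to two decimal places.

1.44°

At 452 nm (n = 1.341): cos²i = 0.26609 → i = 58.946°, r = 39.705°, D_min = 139.071°, rainbow angle = 40.929°.
At 635 nm (n = 1.331): cos²i = 0.25719 → i = 59.527°, r = 40.356°, D_min = 137.630°, rainbow angle = 42.370°.
Angular width = |40.929° − 42.370°| = 1.441°.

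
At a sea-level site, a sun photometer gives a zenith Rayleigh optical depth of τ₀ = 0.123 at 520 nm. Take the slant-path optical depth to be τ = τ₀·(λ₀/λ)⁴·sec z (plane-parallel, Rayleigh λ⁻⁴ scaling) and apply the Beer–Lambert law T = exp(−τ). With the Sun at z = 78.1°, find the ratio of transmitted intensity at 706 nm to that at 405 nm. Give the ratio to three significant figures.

4.24

Airmass: sec 78.1° = 4.8496.
τ(706 nm) = 0.123 × (520/706)⁴ × 4.8496 = 0.123 × 0.2943 × 4.8496 = 0.1756.
τ(405 nm) = 0.123 × (520/405)⁴ × 4.8496 = 0.123 × 2.7176 × 4.8496 = 1.6211.
T(706)/T(405) = exp(τ_B − τ_A) = exp(1.4455) = 4.2440.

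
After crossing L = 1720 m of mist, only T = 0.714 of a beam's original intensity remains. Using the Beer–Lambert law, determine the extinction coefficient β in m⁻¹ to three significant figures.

Beer–Lambert: T = exp(−βL) ⇒ β = −ln(T)/L = −ln(0.714)/1720 = 0.3369/1720 = 0.0001959 m⁻¹.

0.000196 m⁻¹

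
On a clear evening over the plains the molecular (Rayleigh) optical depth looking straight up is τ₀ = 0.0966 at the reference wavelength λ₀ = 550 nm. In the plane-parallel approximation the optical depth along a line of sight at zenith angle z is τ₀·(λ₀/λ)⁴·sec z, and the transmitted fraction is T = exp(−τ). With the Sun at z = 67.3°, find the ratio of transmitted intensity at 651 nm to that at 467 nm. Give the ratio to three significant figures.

Airmass: sec 67.3° = 2.5913.
τ(651 nm) = 0.0966 × (550/651)⁴ × 2.5913 = 0.0966 × 0.5095 × 2.5913 = 0.1275.
τ(467 nm) = 0.0966 × (550/467)⁴ × 2.5913 = 0.0966 × 1.9239 × 2.5913 = 0.4816.
T(651)/T(467) = exp(τ_B − τ_A) = exp(0.3541) = 1.4248.

1.42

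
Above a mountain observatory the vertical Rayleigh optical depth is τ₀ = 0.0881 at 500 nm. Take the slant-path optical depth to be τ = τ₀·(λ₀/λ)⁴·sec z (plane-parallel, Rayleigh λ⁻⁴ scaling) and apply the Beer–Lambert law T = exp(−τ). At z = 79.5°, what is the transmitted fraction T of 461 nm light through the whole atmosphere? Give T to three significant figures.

0.512

sec 79.5° = 5.4874.
τ = 0.0881 × (500/461)⁴ × 5.4874 = 0.0881 × 1.3838 × 5.4874 = 0.6690.
T = exp(−0.6690) = 0.5122.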